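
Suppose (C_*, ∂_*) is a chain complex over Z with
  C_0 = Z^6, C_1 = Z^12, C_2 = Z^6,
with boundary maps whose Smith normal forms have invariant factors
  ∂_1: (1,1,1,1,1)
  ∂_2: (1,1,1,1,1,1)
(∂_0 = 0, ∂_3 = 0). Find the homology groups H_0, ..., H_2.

H_0 = Z,  H_1 = Z,  H_2 = 0.

H_0: b_0 = 6 − 0 − 5 = 1; torsion from ∂_1 factors > 1: none. So H_0 = Z.
H_1: b_1 = 12 − 5 − 6 = 1; torsion from ∂_2 factors > 1: none. So H_1 = Z.
H_2: b_2 = 6 − 6 − 0 = 0; torsion from ∂_3 factors > 1: none. So H_2 = 0.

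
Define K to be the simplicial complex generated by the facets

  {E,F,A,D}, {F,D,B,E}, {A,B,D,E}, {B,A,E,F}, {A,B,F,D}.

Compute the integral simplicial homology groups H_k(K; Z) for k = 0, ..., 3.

H_0 ≅ Z,  H_1 = 0,  H_2 = 0,  H_3 ≅ Z.

We work with the vertex ordering A < B < D < E < F. The simplices of K, each written with vertices in increasing order, are:

  0-simplices (5): A, B, D, E, F
  1-simplices (10): AB, AD, AE, AF, BD, BE, BF, DE, DF, EF
  2-simplices (10): ABD, ABE, ABF, ADE, ADF, AEF, BDE, BDF, BEF, DEF
  3-simplices (5): ABDE, ABDF, ABEF, ADEF, BDEF

giving chain groups C_0 ≅ Z^5, C_1 ≅ Z^10, C_2 ≅ Z^10, C_3 ≅ Z^5.

Boundary ∂_1: C_1 → C_0 sends each edge [p,q] (with p < q) to q − p. For instance
  ∂DF = F − D.
The 5×10 boundary matrix has rank 4 and Smith normal form diag(1,1,1,1).

The boundary map ∂_2: C_2 → C_1 acts by ∂[p,q,r] = [q,r] − [p,r] + [p,q]. For instance
  ∂ABD = BD − AD + AB,
  ∂BEF = EF − BF + BE.
The resulting 10×10 matrix has rank 6, and its Smith normal form has invariant factors (1,1,1,1,1,1).

∂_3: C_3 → C_2 sends each 3-simplex σ to the alternating sum Σ_i (−1)^i (σ with its i-th vertex removed). For instance
  ∂ABDE = BDE − ADE + ABE − ABD,
  ∂ABDF = BDF − ADF + ABF − ABD.
As a 10×5 matrix over Z this has rank 4, with invariant factors (1,1,1,1).

Now H_k = ker ∂_k / im ∂_{k+1}, so:

  H_0: rank C_0 − rank ∂_1 = 5 − 4 = 1, and the invariant factors of ∂_1 are all 1, so H_0 ≅ Z.
  H_1: rank ker ∂_1 − rank ∂_2 = (10 − 4) − 6 = 0, and the invariant factors of ∂_2 are all 1, so H_1 ≅ 0.
  H_2: rank ker ∂_2 − rank ∂_3 = (10 − 6) − 4 = 0, and the invariant factors of ∂_3 are all 1, so H_2 ≅ 0.
  H_3: rank ker ∂_3 − rank ∂_4 = (5 − 4) − 0 = 1, and there is no ∂_4, so H_3 ≅ Z.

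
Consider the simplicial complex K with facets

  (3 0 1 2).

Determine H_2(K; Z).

H_2 = 0.

We work with the vertex ordering 0 < 1 < 2 < 3. The simplices of K, each written with vertices in increasing order, are:

  0-simplices (4): [0], [1], [2], [3]
  1-simplices (6): [0,1], [0,2], [0,3], [1,2], [1,3], [2,3]
  2-simplices (4): [0,1,2], [0,1,3], [0,2,3], [1,2,3]
  3-simplices (1): [0,1,2,3]

so the chain groups are C_0 ≅ Z^4, C_1 ≅ Z^6, C_2 ≅ Z^4, C_3 ≅ Z^1.

The boundary map ∂_1: C_1 → C_0 sends each edge [p,q] (with p < q) to q − p. For instance
  ∂[1,3] = [3] − [1].
The 4×6 boundary matrix has rank 3 and Smith normal form diag(1,1,1).

∂_2: C_2 → C_1 maps a triangle to the signed sum of its edges. For instance
  ∂[1,2,3] = [2,3] − [1,3] + [1,2],
  ∂[0,1,2] = [1,2] − [0,2] + [0,1].
The 6×4 boundary matrix has rank 3 and Smith normal form diag(1,1,1).

∂_3: C_3 → C_2 sends each 3-simplex σ to the alternating sum Σ_i (−1)^i (σ with its i-th vertex removed). For instance
  ∂[0,1,2,3] = [1,2,3] − [0,2,3] + [0,1,3] − [0,1,2].
This gives a 4×1 integer matrix of rank 1; reducing to Smith normal form yields diagonal entries (1).

Reading off H_k = ker ∂_k / im ∂_{k+1}:

  H_2: rank ker ∂_2 − rank ∂_3 = (4 − 3) − 1 = 0, and the invariant factors of ∂_3 are all 1, so H_2 ≅ 0.

(K is a triangulation of the 3-simplex.)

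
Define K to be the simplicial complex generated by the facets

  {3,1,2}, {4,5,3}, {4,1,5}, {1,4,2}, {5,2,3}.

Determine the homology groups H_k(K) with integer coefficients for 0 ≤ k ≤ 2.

H_0 = Z,  H_1 = Z,  H_2 = 0.

Fix the vertex order 1 < 2 < 3 < 4 < 5 and write every simplex with vertices in increasing order. Then dim K = 2 and the simplices of K are:

  0-simplices (5): [1], [2], [3], [4], [5]
  1-simplices (10): [1,2], [1,3], [1,4], [1,5], [2,3], [2,4], [2,5], [3,4], [3,5], [4,5]
  2-simplices (5): [1,2,3], [1,2,4], [1,4,5], [2,3,5], [3,4,5]

giving chain groups C_0 ≅ Z^5, C_1 ≅ Z^10, C_2 ≅ Z^5.

The boundary map ∂_1: C_1 → C_0 is given by ∂[p,q] = [q] − [p]. For instance
  ∂[3,4] = [4] − [3].
This gives a 5×10 integer matrix of rank 4; reducing to Smith normal form yields diagonal entries (1,1,1,1).

Boundary ∂_2: C_2 → C_1 acts by ∂[p,q,r] = [q,r] − [p,r] + [p,q]. For instance
  ∂[1,4,5] = [4,5] − [1,5] + [1,4],
  ∂[1,2,4] = [2,4] − [1,4] + [1,2].
This gives a 10×5 integer matrix of rank 5; reducing to Smith normal form yields diagonal entries (1,1,1,1,1).

Reading off H_k = ker ∂_k / im ∂_{k+1}:

  H_0: rank C_0 − rank ∂_1 = 5 − 4 = 1, and the invariant factors of ∂_1 are all 1, so H_0 ≅ Z.
  H_1: rank ker ∂_1 − rank ∂_2 = (10 − 4) − 5 = 1, and the invariant factors of ∂_2 are all 1, so H_1 ≅ Z.
  H_2: rank ker ∂_2 − rank ∂_3 = (5 − 5) − 0 = 0, and there is no ∂_3, so H_2 ≅ 0.

(K is a triangulation of the Möbius band.)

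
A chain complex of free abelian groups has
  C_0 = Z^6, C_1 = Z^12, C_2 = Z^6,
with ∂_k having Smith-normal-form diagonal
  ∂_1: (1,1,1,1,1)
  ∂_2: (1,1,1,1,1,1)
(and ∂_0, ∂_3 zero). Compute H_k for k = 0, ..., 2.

H_0: b_0 = 6 − 0 − 5 = 1; torsion from ∂_1 factors > 1: none. So H_0 ≅ Z.
H_1: b_1 = 12 − 5 − 6 = 1; torsion from ∂_2 factors > 1: none. So H_1 ≅ Z.
H_2: b_2 = 6 − 6 − 0 = 0; torsion from ∂_3 factors > 1: none. So H_2 ≅ 0.

H_0 ≅ Z,  H_1 ≅ Z,  H_2 = 0.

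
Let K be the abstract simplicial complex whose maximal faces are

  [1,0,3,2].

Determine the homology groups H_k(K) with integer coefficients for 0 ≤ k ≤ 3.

Order the vertices as 0 < 1 < 2 < 3. Listing each simplex with vertices in this order, K has dimension 3 with simplices:

  0-simplices (4): [0], [1], [2], [3]
  1-simplices (6): [0,1], [0,2], [0,3], [1,2], [1,3], [2,3]
  2-simplices (4): [0,1,2], [0,1,3], [0,2,3], [1,2,3]
  3-simplices (1): [0,1,2,3]

giving chain groups C_0 ≅ Z^4, C_1 ≅ Z^6, C_2 ≅ Z^4, C_3 ≅ Z^1.

∂_1: C_1 → C_0 is given by ∂[p,q] = [q] − [p]. For instance
  ∂[0,1] = [1] − [0].
This gives a 4×6 integer matrix of rank 3; reducing to Smith normal form yields diagonal entries (1,1,1).

The boundary map ∂_2: C_2 → C_1 sends each 2-simplex [p,q,r] to [q,r] − [p,r] + [p,q]. For instance
  ∂[0,2,3] = [2,3] − [0,3] + [0,2],
  ∂[0,1,3] = [1,3] − [0,3] + [0,1].
The resulting 6×4 matrix has rank 3, and its Smith normal form has invariant factors (1,1,1).

∂_3: C_3 → C_2 sends each 3-simplex σ to the alternating sum Σ_i (−1)^i (σ with its i-th vertex removed). For instance
  ∂[0,1,2,3] = [1,2,3] − [0,2,3] + [0,1,3] − [0,1,2].
As a 4×1 matrix over Z this has rank 1, with invariant factors (1).

Computing H_k = (kernel of ∂_k) / (image of ∂_{k+1}):

  H_0: rank C_0 − rank ∂_1 = 4 − 3 = 1, and the invariant factors of ∂_1 are all 1, so H_0 = Z.
  H_1: rank ker ∂_1 − rank ∂_2 = (6 − 3) − 3 = 0, and the invariant factors of ∂_2 are all 1, so H_1 = 0.
  H_2: rank ker ∂_2 − rank ∂_3 = (4 − 3) − 1 = 0, and the invariant factors of ∂_3 are all 1, so H_2 = 0.
  H_3: rank ker ∂_3 − rank ∂_4 = (1 − 1) − 0 = 0, and there is no ∂_4, so H_3 = 0.

(K is a triangulation of the 3-simplex.)

H_0 = Z,  H_1 = 0,  H_2 = 0,  H_3 = 0.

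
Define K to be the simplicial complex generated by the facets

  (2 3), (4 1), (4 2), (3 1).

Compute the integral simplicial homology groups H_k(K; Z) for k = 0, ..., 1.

Fix the vertex order 1 < 2 < 3 < 4 and write every simplex with vertices in increasing order. Then dim K = 1 and the simplices of K are:

  0-simplices (4): [1], [2], [3], [4]
  1-simplices (4): [1,3], [1,4], [2,3], [2,4]

so the chain groups are C_0 ≅ Z^4, C_1 ≅ Z^4.

∂_1: C_1 → C_0 sends each edge [p,q] (with p < q) to q − p. For instance
  ∂[1,3] = [3] − [1].
The 4×4 boundary matrix has rank 3 and Smith normal form diag(1,1,1).

Now H_k = ker ∂_k / im ∂_{k+1}, so:

  H_0: rank C_0 − rank ∂_1 = 4 − 3 = 1, and the invariant factors of ∂_1 are all 1, so H_0 = Z.
  H_1: rank ker ∂_1 − rank ∂_2 = (4 − 3) − 0 = 1, and there is no ∂_2, so H_1 = Z.

As a check, the Euler characteristic is 4 − 4 = 0, which agrees with 1 − 1 = 0.

H_0 = Z,  H_1 = Z.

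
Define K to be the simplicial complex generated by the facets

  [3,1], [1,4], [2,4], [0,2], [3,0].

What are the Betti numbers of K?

We work with the vertex ordering 0 < 1 < 2 < 3 < 4. The simplices of K, each written with vertices in increasing order, are:

  0-simplices (5): [0], [1], [2], [3], [4]
  1-simplices (5): [0,2], [0,3], [1,3], [1,4], [2,4]

giving chain groups C_0 ≅ Z^5, C_1 ≅ Z^5.

Boundary ∂_1: C_1 → C_0 sends each edge [p,q] (with p < q) to q − p.
The resulting 5×5 matrix has rank 4, and its Smith normal form has invariant factors (1,1,1,1).

Reading off H_k = ker ∂_k / im ∂_{k+1}:

  H_0: rank C_0 − rank ∂_1 = 5 − 4 = 1, and the invariant factors of ∂_1 are all 1, so H_0 ≅ Z.
  H_1: rank ker ∂_1 − rank ∂_2 = (5 − 4) − 0 = 1, and there is no ∂_2, so H_1 ≅ Z.

(K is a triangulation of the circle S^1.)

Hence the Betti numbers are b_0 = 1, b_1 = 1.

b_0 = 1, b_1 = 1.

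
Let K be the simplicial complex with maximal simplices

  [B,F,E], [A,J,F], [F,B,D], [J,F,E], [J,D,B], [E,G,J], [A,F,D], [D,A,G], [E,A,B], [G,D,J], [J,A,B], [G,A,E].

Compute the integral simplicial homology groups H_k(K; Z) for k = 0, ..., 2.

H_0 = Z,  H_1 = Z_2,  H_2 = 0.

Order the vertices as A < B < D < E < F < G < J. Listing each simplex with vertices in this order, K has dimension 2 with simplices:

  0-simplices (7): A, B, D, E, F, G, J
  1-simplices (18): AB, AD, AE, AF, AG, AJ, BD, BE, BF, BJ, DF, DG, DJ, EF, EG, EJ, FJ, GJ
  2-simplices (12): ABE, ABJ, ADF, ADG, AEG, AFJ, BDF, BDJ, BEF, DGJ, EFJ, EGJ

so the chain groups are C_0 ≅ Z^7, C_1 ≅ Z^18, C_2 ≅ Z^12.

The boundary map ∂_1: C_1 → C_0 sends each edge [p,q] (with p < q) to q − p. For instance
  ∂BD = D − B.
As a 7×18 matrix over Z this has rank 6, with invariant factors (1,1,1,1,1,1).

Boundary ∂_2: C_2 → C_1 maps a triangle to the signed sum of its edges. For instance
  ∂AFJ = FJ − AJ + AF,
  ∂BDF = DF − BF + BD.
The resulting 18×12 matrix has rank 12, and its Smith normal form has invariant factors (1,1,1,1,1,1,1,1,1,1,1,2).

Now H_k = ker ∂_k / im ∂_{k+1}, so:

  H_0: rank C_0 − rank ∂_1 = 7 − 6 = 1, and the invariant factors of ∂_1 are all 1, so H_0 ≅ Z.
  H_1: rank ker ∂_1 − rank ∂_2 = (18 − 6) − 12 = 0, and ∂_2 has invariant factor 2 > 1, so H_1 ≅ Z_2.
  H_2: rank ker ∂_2 − rank ∂_3 = (12 − 12) − 0 = 0, and there is no ∂_3, so H_2 ≅ 0.

(K is a triangulation of the real projective plane RP^2.)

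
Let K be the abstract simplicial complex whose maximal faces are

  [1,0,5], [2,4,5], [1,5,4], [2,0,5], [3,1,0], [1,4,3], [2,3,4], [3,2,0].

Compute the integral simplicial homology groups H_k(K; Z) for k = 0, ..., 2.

Take the total order 0 < 1 < 2 < 3 < 4 < 5 on the vertex set. Then K (dimension 2) consists of the simplices:

  0-simplices (6): [0], [1], [2], [3], [4], [5]
  1-simplices (12): [0,1], [0,2], [0,3], [0,5], [1,3], [1,4], [1,5], [2,3], [2,4], [2,5], [3,4], [4,5]
  2-simplices (8): [0,1,3], [0,1,5], [0,2,3], [0,2,5], [1,3,4], [1,4,5], [2,3,4], [2,4,5]

so the chain groups are C_0 ≅ Z^6, C_1 ≅ Z^12, C_2 ≅ Z^8.

Boundary ∂_1: C_1 → C_0 maps an edge to its endpoints' difference, ∂[p,q] = q − p.
The resulting 6×12 matrix has rank 5, and its Smith normal form has invariant factors (1,1,1,1,1).

Boundary ∂_2: C_2 → C_1 sends each 2-simplex [p,q,r] to [q,r] − [p,r] + [p,q]. For instance
  ∂[0,1,5] = [1,5] − [0,5] + [0,1],
  ∂[0,2,3] = [2,3] − [0,3] + [0,2].
The resulting 12×8 matrix has rank 7, and its Smith normal form has invariant factors (1,1,1,1,1,1,1).

Now H_k = ker ∂_k / im ∂_{k+1}, so:

  H_0: rank C_0 − rank ∂_1 = 6 − 5 = 1, and the invariant factors of ∂_1 are all 1, so H_0 ≅ Z.
  H_1: rank ker ∂_1 − rank ∂_2 = (12 − 5) − 7 = 0, and the invariant factors of ∂_2 are all 1, so H_1 ≅ 0.
  H_2: rank ker ∂_2 − rank ∂_3 = (8 − 7) − 0 = 1, and there is no ∂_3, so H_2 ≅ Z.

H_0 = Z,  H_1 = 0,  H_2 = Z.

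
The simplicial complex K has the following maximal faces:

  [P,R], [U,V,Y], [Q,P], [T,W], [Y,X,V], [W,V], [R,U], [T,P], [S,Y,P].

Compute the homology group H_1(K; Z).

H_1 = Z^2.

K has 10 vertices, 14 edges, 3 triangles.
rank ∂_1 = 9, rank ∂_2 = 3 ⇒ b_1 = 14 − 9 − 3 = 2; all invariant factors of ∂_2 are 1 so no torsion. So H_1 ≅ Z^2.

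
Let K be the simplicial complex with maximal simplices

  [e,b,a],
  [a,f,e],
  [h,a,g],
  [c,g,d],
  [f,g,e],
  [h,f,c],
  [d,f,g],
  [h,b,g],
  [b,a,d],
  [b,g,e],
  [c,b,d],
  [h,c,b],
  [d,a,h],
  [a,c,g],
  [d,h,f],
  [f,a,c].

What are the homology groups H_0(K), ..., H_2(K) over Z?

H_0 ≅ Z,  H_1 ≅ Z^2,  H_2 ≅ Z.

We work with the vertex ordering a < b < c < d < e < f < g < h. The simplices of K, each written with vertices in increasing order, are:

  0-simplices (8): a, b, c, d, e, f, g, h
  1-simplices (24): ab, ac, ad, ae, af, ag, ah, bc, bd, be, bg, bh, cd, cf, cg, ch, df, dg, dh, ef, eg, fg, fh, gh
  2-simplices (16): abd, abe, acf, acg, adh, aef, agh, bcd, bch, beg, bgh, cdg, cfh, dfg, dfh, efg

so the chain groups are C_0 ≅ Z^8, C_1 ≅ Z^24, C_2 ≅ Z^16.

Boundary ∂_1: C_1 → C_0 maps an edge to its endpoints' difference, ∂[p,q] = q − p.
This gives a 8×24 integer matrix of rank 7; reducing to Smith normal form yields diagonal entries (1,1,1,1,1,1,1).

∂_2: C_2 → C_1 sends each 2-simplex [p,q,r] to [q,r] − [p,r] + [p,q]. For instance
  ∂cfh = fh − ch + cf,
  ∂agh = gh − ah + ag.
As a 24×16 matrix over Z this has rank 15, with invariant factors (1,1,1,1,1,1,1,1,1,1,1,1,1,1,1).

Now H_k = ker ∂_k / im ∂_{k+1}, so:

  H_0: rank C_0 − rank ∂_1 = 8 − 7 = 1, and the invariant factors of ∂_1 are all 1, so H_0 ≅ Z.
  H_1: rank ker ∂_1 − rank ∂_2 = (24 − 7) − 15 = 2, and the invariant factors of ∂_2 are all 1, so H_1 ≅ Z^2.
  H_2: rank ker ∂_2 − rank ∂_3 = (16 − 15) − 0 = 1, and there is no ∂_3, so H_2 ≅ Z.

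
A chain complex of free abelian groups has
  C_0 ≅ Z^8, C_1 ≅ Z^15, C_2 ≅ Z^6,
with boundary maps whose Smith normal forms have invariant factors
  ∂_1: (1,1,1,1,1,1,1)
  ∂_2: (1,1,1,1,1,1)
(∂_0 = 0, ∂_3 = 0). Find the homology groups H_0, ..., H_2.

H_0 = Z,  H_1 = Z^2,  H_2 = 0.

H_0: b_0 = 8 − 0 − 7 = 1; torsion from ∂_1 factors > 1: none. So H_0 = Z.
H_1: b_1 = 15 − 7 − 6 = 2; torsion from ∂_2 factors > 1: none. So H_1 = Z^2.
H_2: b_2 = 6 − 6 − 0 = 0; torsion from ∂_3 factors > 1: none. So H_2 = 0.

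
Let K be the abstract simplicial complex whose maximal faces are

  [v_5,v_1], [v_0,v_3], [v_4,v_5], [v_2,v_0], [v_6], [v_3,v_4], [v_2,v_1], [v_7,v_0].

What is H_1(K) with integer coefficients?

H_1 ≅ Z.

Order the vertices as v_0 < v_1 < v_2 < v_3 < v_4 < v_5 < v_6 < v_7. Listing each simplex with vertices in this order, K has dimension 1 with simplices:

  0-simplices (8): [v_0], [v_1], [v_2], [v_3], [v_4], [v_5], [v_6], [v_7]
  1-simplices (7): [v_0,v_2], [v_0,v_3], [v_0,v_7], [v_1,v_2], [v_1,v_5], [v_3,v_4], [v_4,v_5]

giving chain groups C_0 ≅ Z^8, C_1 ≅ Z^7.

The boundary map ∂_1: C_1 → C_0 maps an edge to its endpoints' difference, ∂[p,q] = q − p. For instance
  ∂[v_4,v_5] = [v_5] − [v_4].
As a 8×7 matrix over Z this has rank 6, with invariant factors (1,1,1,1,1,1).

Reading off H_k = ker ∂_k / im ∂_{k+1}:

  H_1: rank ker ∂_1 − rank ∂_2 = (7 − 6) − 0 = 1, and there is no ∂_2, so H_1 ≅ Z.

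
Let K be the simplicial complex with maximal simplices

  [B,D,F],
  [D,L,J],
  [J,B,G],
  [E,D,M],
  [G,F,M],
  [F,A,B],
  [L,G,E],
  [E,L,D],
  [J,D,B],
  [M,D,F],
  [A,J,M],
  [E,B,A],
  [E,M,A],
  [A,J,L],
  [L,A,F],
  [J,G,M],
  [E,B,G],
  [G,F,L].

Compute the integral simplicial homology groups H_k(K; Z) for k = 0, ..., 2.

Fix the vertex order A < B < D < E < F < G < J < L < M and write every simplex with vertices in increasing order. Then dim K = 2 and the simplices of K are:

  0-simplices (9): A, B, D, E, F, G, J, L, M
  1-simplices (27): AB, AE, AF, AJ, AL, AM, BD, BE, BF, BG, BJ, DE, DF, DJ, DL, DM, EG, EL, EM, FG, FL, FM, GJ, GL, GM, JL, JM
  2-simplices (18): ABE, ABF, AEM, AFL, AJL, AJM, BDF, BDJ, BEG, BGJ, DEL, DEM, DFM, DJL, EGL, FGL, FGM, GJM

Hence C_0 ≅ Z^9, C_1 ≅ Z^27, C_2 ≅ Z^18.

The boundary map ∂_1: C_1 → C_0 is given by ∂[p,q] = [q] − [p]. For instance
  ∂EM = M − E.
The resulting 9×27 matrix has rank 8, and its Smith normal form has invariant factors (1,1,1,1,1,1,1,1).

Boundary ∂_2: C_2 → C_1 sends each 2-simplex [p,q,r] to [q,r] − [p,r] + [p,q]. For instance
  ∂BEG = EG − BG + BE,
  ∂DFM = FM − DM + DF.
This gives a 27×18 integer matrix of rank 17; reducing to Smith normal form yields diagonal entries (1,1,1,1,1,1,1,1,1,1,1,1,1,1,1,1,1).

From H_k ≅ ker(∂_k) / im(∂_{k+1}) we obtain:

  H_0: rank C_0 − rank ∂_1 = 9 − 8 = 1, and the invariant factors of ∂_1 are all 1, so H_0 = Z.
  H_1: rank ker ∂_1 − rank ∂_2 = (27 − 8) − 17 = 2, and the invariant factors of ∂_2 are all 1, so H_1 = Z^2.
  H_2: rank ker ∂_2 − rank ∂_3 = (18 − 17) − 0 = 1, and there is no ∂_3, so H_2 = Z.

As a check, the Euler characteristic is 9 − 27 + 18 = 0, which agrees with 1 − 2 + 1 = 0.

H_0 ≅ Z,  H_1 ≅ Z^2,  H_2 ≅ Z.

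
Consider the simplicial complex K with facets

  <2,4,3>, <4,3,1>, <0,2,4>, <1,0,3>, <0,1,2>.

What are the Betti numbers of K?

b_0 = 1, b_1 = 1, b_2 = 0.

Fix the vertex order 0 < 1 < 2 < 3 < 4 and write every simplex with vertices in increasing order. Then dim K = 2 and the simplices of K are:

  0-simplices (5): [0], [1], [2], [3], [4]
  1-simplices (10): [0,1], [0,2], [0,3], [0,4], [1,2], [1,3], [1,4], [2,3], [2,4], [3,4]
  2-simplices (5): [0,1,2], [0,1,3], [0,2,4], [1,3,4], [2,3,4]

Hence C_0 ≅ Z^5, C_1 ≅ Z^10, C_2 ≅ Z^5.

Boundary ∂_1: C_1 → C_0 maps an edge to its endpoints' difference, ∂[p,q] = q − p. For instance
  ∂[1,4] = [4] − [1].
The 5×10 boundary matrix has rank 4 and Smith normal form diag(1,1,1,1).

The boundary map ∂_2: C_2 → C_1 sends each 2-simplex [p,q,r] to [q,r] − [p,r] + [p,q]. For instance
  ∂[1,3,4] = [3,4] − [1,4] + [1,3],
  ∂[0,2,4] = [2,4] − [0,4] + [0,2].
The resulting 10×5 matrix has rank 5, and its Smith normal form has invariant factors (1,1,1,1,1).

Computing H_k = (kernel of ∂_k) / (image of ∂_{k+1}):

  H_0: rank C_0 − rank ∂_1 = 5 − 4 = 1, and the invariant factors of ∂_1 are all 1, so H_0 = Z.
  H_1: rank ker ∂_1 − rank ∂_2 = (10 − 4) − 5 = 1, and the invariant factors of ∂_2 are all 1, so H_1 = Z.
  H_2: rank ker ∂_2 − rank ∂_3 = (5 − 5) − 0 = 0, and there is no ∂_3, so H_2 = 0.

(K is a triangulation of the Möbius band.)

Hence the Betti numbers are b_0 = 1, b_1 = 1, b_2 = 0.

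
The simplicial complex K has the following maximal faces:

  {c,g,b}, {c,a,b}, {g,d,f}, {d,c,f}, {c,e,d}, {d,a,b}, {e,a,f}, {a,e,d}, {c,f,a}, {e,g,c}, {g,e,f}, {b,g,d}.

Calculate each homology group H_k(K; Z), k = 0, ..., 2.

Take the total order a < b < c < d < e < f < g on the vertex set. Then K (dimension 2) consists of the simplices:

  0-simplices (7): a, b, c, d, e, f, g
  1-simplices (18): ab, ac, ad, ae, af, bc, bd, bg, cd, ce, cf, cg, de, df, dg, ef, eg, fg
  2-simplices (12): abc, abd, acf, ade, aef, bcg, bdg, cde, cdf, ceg, dfg, efg

Hence C_0 ≅ Z^7, C_1 ≅ Z^18, C_2 ≅ Z^12.

∂_1: C_1 → C_0 maps an edge to its endpoints' difference, ∂[p,q] = q − p.
This gives a 7×18 integer matrix of rank 6; reducing to Smith normal form yields diagonal entries (1,1,1,1,1,1).

The boundary map ∂_2: C_2 → C_1 sends each 2-simplex [p,q,r] to [q,r] − [p,r] + [p,q]. For instance
  ∂cde = de − ce + cd,
  ∂acf = cf − af + ac.
The 18×12 boundary matrix has rank 12 and Smith normal form diag(1,1,1,1,1,1,1,1,1,1,1,2).

From H_k ≅ ker(∂_k) / im(∂_{k+1}) we obtain:

  H_0: rank C_0 − rank ∂_1 = 7 − 6 = 1, and the invariant factors of ∂_1 are all 1, so H_0 = Z.
  H_1: rank ker ∂_1 − rank ∂_2 = (18 − 6) − 12 = 0, and ∂_2 has invariant factor 2 > 1, so H_1 = Z/2.
  H_2: rank ker ∂_2 − rank ∂_3 = (12 − 12) − 0 = 0, and there is no ∂_3, so H_2 = 0.

H_0 ≅ Z,  H_1 ≅ Z/2,  H_2 = 0.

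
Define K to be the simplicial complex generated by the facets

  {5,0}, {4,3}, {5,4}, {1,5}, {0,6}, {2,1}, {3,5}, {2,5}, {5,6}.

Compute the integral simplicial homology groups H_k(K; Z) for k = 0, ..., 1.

H_0 = Z,  H_1 = Z^3.

Fix the vertex order 0 < 1 < 2 < 3 < 4 < 5 < 6 and write every simplex with vertices in increasing order. Then dim K = 1 and the simplices of K are:

  0-simplices (7): [0], [1], [2], [3], [4], [5], [6]
  1-simplices (9): [0,5], [0,6], [1,2], [1,5], [2,5], [3,4], [3,5], [4,5], [5,6]

giving chain groups C_0 ≅ Z^7, C_1 ≅ Z^9.

The boundary map ∂_1: C_1 → C_0 is given by ∂[p,q] = [q] − [p]. For instance
  ∂[3,5] = [5] − [3].
The 7×9 boundary matrix has rank 6 and Smith normal form diag(1,1,1,1,1,1).

Now H_k = ker ∂_k / im ∂_{k+1}, so:

  H_0: rank C_0 − rank ∂_1 = 7 − 6 = 1, and the invariant factors of ∂_1 are all 1, so H_0 = Z.
  H_1: rank ker ∂_1 − rank ∂_2 = (9 − 6) − 0 = 3, and there is no ∂_2, so H_1 = Z^3.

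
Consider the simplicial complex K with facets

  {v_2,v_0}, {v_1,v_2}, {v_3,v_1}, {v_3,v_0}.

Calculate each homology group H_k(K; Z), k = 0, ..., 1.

K has 4 vertices, 4 edges.
rank ∂_0 = 0, rank ∂_1 = 3 ⇒ b_0 = 4 − 0 − 3 = 1; all invariant factors of ∂_1 are 1 so no torsion. So H_0 ≅ Z.
rank ∂_1 = 3, rank ∂_2 = 0 ⇒ b_1 = 4 − 3 − 0 = 1. So H_1 ≅ Z.

H_0 ≅ Z,  H_1 ≅ Z.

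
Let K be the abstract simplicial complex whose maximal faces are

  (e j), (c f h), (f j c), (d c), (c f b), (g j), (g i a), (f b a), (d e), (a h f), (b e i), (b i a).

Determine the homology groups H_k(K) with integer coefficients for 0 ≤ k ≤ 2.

H_0 ≅ Z,  H_1 ≅ Z^3,  H_2 = 0.

Take the total order a < b < c < d < e < f < g < h < i < j on the vertex set. Then K (dimension 2) consists of the simplices:

  0-simplices (10): a, b, c, d, e, f, g, h, i, j
  1-simplices (20): ab, af, ag, ah, ai, bc, be, bf, bi, cd, cf, ch, cj, de, ei, ej, fh, fj, gi, gj
  2-simplices (8): abf, abi, afh, agi, bcf, bei, cfh, cfj

so the chain groups are C_0 ≅ Z^10, C_1 ≅ Z^20, C_2 ≅ Z^8.

∂_1: C_1 → C_0 sends each edge [p,q] (with p < q) to q − p.
The 10×20 boundary matrix has rank 9 and Smith normal form diag(1,1,1,1,1,1,1,1,1).

Boundary ∂_2: C_2 → C_1 acts by ∂[p,q,r] = [q,r] − [p,r] + [p,q]. For instance
  ∂afh = fh − ah + af,
  ∂bei = ei − bi + be.
This gives a 20×8 integer matrix of rank 8; reducing to Smith normal form yields diagonal entries (1,1,1,1,1,1,1,1).

Reading off H_k = ker ∂_k / im ∂_{k+1}:

  H_0: rank C_0 − rank ∂_1 = 10 − 9 = 1, and the invariant factors of ∂_1 are all 1, so H_0 ≅ Z.
  H_1: rank ker ∂_1 − rank ∂_2 = (20 − 9) − 8 = 3, and the invariant factors of ∂_2 are all 1, so H_1 ≅ Z^3.
  H_2: rank ker ∂_2 − rank ∂_3 = (8 − 8) − 0 = 0, and there is no ∂_3, so H_2 ≅ 0.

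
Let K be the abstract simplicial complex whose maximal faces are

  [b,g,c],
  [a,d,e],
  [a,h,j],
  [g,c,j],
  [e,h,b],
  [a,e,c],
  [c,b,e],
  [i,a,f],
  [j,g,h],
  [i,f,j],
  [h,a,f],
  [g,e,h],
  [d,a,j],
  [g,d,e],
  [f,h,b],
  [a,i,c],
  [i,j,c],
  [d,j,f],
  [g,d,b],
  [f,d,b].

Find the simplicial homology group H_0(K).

H_0 ≅ Z.

Fix the vertex order a < b < c < d < e < f < g < h < i < j and write every simplex with vertices in increasing order. Then dim K = 2 and the simplices of K are:

  0-simplices (10): a, b, c, d, e, f, g, h, i, j
  1-simplices (30): ac, ad, ae, af, ah, ai, aj, bc, bd, be, bf, bg, bh, ce, cg, ci, cj, de, df, dg, dj, eg, eh, fh, fi, fj, gh, gj, hj, ij
  2-simplices (20): ace, aci, ade, adj, afh, afi, ahj, bce, bcg, bdf, bdg, beh, bfh, cgj, cij, deg, dfj, egh, fij, ghj

giving chain groups C_0 ≅ Z^10, C_1 ≅ Z^30, C_2 ≅ Z^20.

Boundary ∂_1: C_1 → C_0 maps an edge to its endpoints' difference, ∂[p,q] = q − p. For instance
  ∂ce = e − c.
As a 10×30 matrix over Z this has rank 9, with invariant factors (1,1,1,1,1,1,1,1,1).

Boundary ∂_2: C_2 → C_1 acts by ∂[p,q,r] = [q,r] − [p,r] + [p,q]. For instance
  ∂cgj = gj − cj + cg,
  ∂egh = gh − eh + eg.
As a 30×20 matrix over Z this has rank 20, with invariant factors (1,1,1,1,1,1,1,1,1,1,1,1,1,1,1,1,1,1,1,2).

Computing H_k = (kernel of ∂_k) / (image of ∂_{k+1}):

  H_0: rank C_0 − rank ∂_1 = 10 − 9 = 1, and the invariant factors of ∂_1 are all 1, so H_0 ≅ Z.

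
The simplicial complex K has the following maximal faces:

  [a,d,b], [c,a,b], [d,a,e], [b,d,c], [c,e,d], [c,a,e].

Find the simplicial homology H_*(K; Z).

We work with the vertex ordering a < b < c < d < e. The simplices of K, each written with vertices in increasing order, are:

  0-simplices (5): a, b, c, d, e
  1-simplices (9): ab, ac, ad, ae, bc, bd, cd, ce, de
  2-simplices (6): abc, abd, ace, ade, bcd, cde

Hence C_0 ≅ Z^5, C_1 ≅ Z^9, C_2 ≅ Z^6.

∂_1: C_1 → C_0 is given by ∂[p,q] = [q] − [p]. For instance
  ∂ab = b − a.
The 5×9 boundary matrix has rank 4 and Smith normal form diag(1,1,1,1).

Boundary ∂_2: C_2 → C_1 acts by ∂[p,q,r] = [q,r] − [p,r] + [p,q]. For instance
  ∂ade = de − ae + ad,
  ∂abd = bd − ad + ab.
As a 9×6 matrix over Z this has rank 5, with invariant factors (1,1,1,1,1).

Reading off H_k = ker ∂_k / im ∂_{k+1}:

  H_0: rank C_0 − rank ∂_1 = 5 − 4 = 1, and the invariant factors of ∂_1 are all 1, so H_0 ≅ Z.
  H_1: rank ker ∂_1 − rank ∂_2 = (9 − 4) − 5 = 0, and the invariant factors of ∂_2 are all 1, so H_1 ≅ 0.
  H_2: rank ker ∂_2 − rank ∂_3 = (6 − 5) − 0 = 1, and there is no ∂_3, so H_2 ≅ Z.

(K is a triangulation of the 2-sphere S^2.)

H_0 ≅ Z,  H_1 = 0,  H_2 ≅ Z.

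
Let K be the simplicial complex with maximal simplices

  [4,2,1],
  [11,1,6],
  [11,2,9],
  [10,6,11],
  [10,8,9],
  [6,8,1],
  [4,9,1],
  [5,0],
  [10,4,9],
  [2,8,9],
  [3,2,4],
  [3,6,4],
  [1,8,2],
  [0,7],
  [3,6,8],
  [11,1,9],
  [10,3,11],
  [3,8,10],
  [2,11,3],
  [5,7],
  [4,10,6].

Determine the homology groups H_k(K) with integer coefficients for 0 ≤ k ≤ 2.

H_0 = Z^2,  H_1 = Z^2 ⊕ Z_2,  H_2 = 0.

Fix the vertex order 0 < 1 < 2 < 3 < 4 < 5 < 6 < 7 < 8 < 9 < 10 < 11 and write every simplex with vertices in increasing order. Then dim K = 2 and the simplices of K are:

  0-simplices (12): [0], [1], [2], [3], [4], [5], [6], [7], [8], [9], [10], [11]
  1-simplices (30): (30 of them)
  2-simplices (18): (18 of them)

giving chain groups C_0 ≅ Z^12, C_1 ≅ Z^30, C_2 ≅ Z^18.

∂_1: C_1 → C_0 is given by ∂[p,q] = [q] − [p]. For instance
  ∂[1,4] = [4] − [1].
The 12×30 boundary matrix has rank 10 and Smith normal form diag(1,1,1,1,1,1,1,1,1,1).

∂_2: C_2 → C_1 sends each 2-simplex [p,q,r] to [q,r] − [p,r] + [p,q]. For instance
  ∂[4,9,10] = [9,10] − [4,10] + [4,9],
  ∂[4,6,10] = [6,10] − [4,10] + [4,6].
The resulting 30×18 matrix has rank 18, and its Smith normal form has invariant factors (1,1,1,1,1,1,1,1,1,1,1,1,1,1,1,1,1,2).

Now H_k = ker ∂_k / im ∂_{k+1}, so:

  H_0: rank C_0 − rank ∂_1 = 12 − 10 = 2, and the invariant factors of ∂_1 are all 1, so H_0 = Z^2.
  H_1: rank ker ∂_1 − rank ∂_2 = (30 − 10) − 18 = 2, and ∂_2 has invariant factor 2 > 1, so H_1 = Z^2 ⊕ Z_2.
  H_2: rank ker ∂_2 − rank ∂_3 = (18 − 18) − 0 = 0, and there is no ∂_3, so H_2 = 0.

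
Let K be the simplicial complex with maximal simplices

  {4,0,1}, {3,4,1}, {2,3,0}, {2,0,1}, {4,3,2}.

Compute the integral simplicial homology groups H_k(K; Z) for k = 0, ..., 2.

K has 5 vertices, 10 edges, 5 triangles.
rank ∂_0 = 0, rank ∂_1 = 4 ⇒ b_0 = 5 − 0 − 4 = 1; all invariant factors of ∂_1 are 1 so no torsion. So H_0 = Z.
rank ∂_1 = 4, rank ∂_2 = 5 ⇒ b_1 = 10 − 4 − 5 = 1; all invariant factors of ∂_2 are 1 so no torsion. So H_1 = Z.
rank ∂_2 = 5, rank ∂_3 = 0 ⇒ b_2 = 5 − 5 − 0 = 0. So H_2 = 0.

H_0 = Z,  H_1 = Z,  H_2 = 0.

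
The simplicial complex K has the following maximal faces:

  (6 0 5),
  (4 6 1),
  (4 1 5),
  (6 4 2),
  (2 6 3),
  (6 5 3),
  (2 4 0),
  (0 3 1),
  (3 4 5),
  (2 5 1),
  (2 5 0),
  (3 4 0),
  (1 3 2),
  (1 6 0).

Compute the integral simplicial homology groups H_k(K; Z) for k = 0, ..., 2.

Order the vertices as 0 < 1 < 2 < 3 < 4 < 5 < 6. Listing each simplex with vertices in this order, K has dimension 2 with simplices:

  0-simplices (7): [0], [1], [2], [3], [4], [5], [6]
  1-simplices (21): [0,1], [0,2], [0,3], [0,4], [0,5], [0,6], [1,2], [1,3], [1,4], [1,5], [1,6], [2,3], [2,4], [2,5], [2,6], [3,4], [3,5], [3,6], [4,5], [4,6], [5,6]
  2-simplices (14): [0,1,3], [0,1,6], [0,2,4], [0,2,5], [0,3,4], [0,5,6], [1,2,3], [1,2,5], [1,4,5], [1,4,6], [2,3,6], [2,4,6], [3,4,5], [3,5,6]

so the chain groups are C_0 ≅ Z^7, C_1 ≅ Z^21, C_2 ≅ Z^14.

The boundary map ∂_1: C_1 → C_0 is given by ∂[p,q] = [q] − [p].
As a 7×21 matrix over Z this has rank 6, with invariant factors (1,1,1,1,1,1).

∂_2: C_2 → C_1 acts by ∂[p,q,r] = [q,r] − [p,r] + [p,q]. For instance
  ∂[1,2,3] = [2,3] − [1,3] + [1,2],
  ∂[1,4,6] = [4,6] − [1,6] + [1,4].
As a 21×14 matrix over Z this has rank 13, with invariant factors (1,1,1,1,1,1,1,1,1,1,1,1,1).

Now H_k = ker ∂_k / im ∂_{k+1}, so:

  H_0: rank C_0 − rank ∂_1 = 7 − 6 = 1, and the invariant factors of ∂_1 are all 1, so H_0 ≅ Z.
  H_1: rank ker ∂_1 − rank ∂_2 = (21 − 6) − 13 = 2, and the invariant factors of ∂_2 are all 1, so H_1 ≅ Z^2.
  H_2: rank ker ∂_2 − rank ∂_3 = (14 − 13) − 0 = 1, and there is no ∂_3, so H_2 ≅ Z.

H_0 = Z,  H_1 = Z^2,  H_2 = Z.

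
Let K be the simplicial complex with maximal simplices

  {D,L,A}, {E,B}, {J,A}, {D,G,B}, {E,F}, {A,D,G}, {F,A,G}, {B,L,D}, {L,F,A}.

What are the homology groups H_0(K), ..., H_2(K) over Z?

Take the total order A < B < D < E < F < G < J < L on the vertex set. Then K (dimension 2) consists of the simplices:

  0-simplices (8): A, B, D, E, F, G, J, L
  1-simplices (14): AD, AF, AG, AJ, AL, BD, BE, BG, BL, DG, DL, EF, FG, FL
  2-simplices (6): ADG, ADL, AFG, AFL, BDG, BDL

so the chain groups are C_0 ≅ Z^8, C_1 ≅ Z^14, C_2 ≅ Z^6.

Boundary ∂_1: C_1 → C_0 maps an edge to its endpoints' difference, ∂[p,q] = q − p. For instance
  ∂BE = E − B.
As a 8×14 matrix over Z this has rank 7, with invariant factors (1,1,1,1,1,1,1).

Boundary ∂_2: C_2 → C_1 maps a triangle to the signed sum of its edges. For instance
  ∂AFG = FG − AG + AF,
  ∂BDG = DG − BG + BD.
The 14×6 boundary matrix has rank 6 and Smith normal form diag(1,1,1,1,1,1).

Now H_k = ker ∂_k / im ∂_{k+1}, so:

  H_0: rank C_0 − rank ∂_1 = 8 − 7 = 1, and the invariant factors of ∂_1 are all 1, so H_0 = Z.
  H_1: rank ker ∂_1 − rank ∂_2 = (14 − 7) − 6 = 1, and the invariant factors of ∂_2 are all 1, so H_1 = Z.
  H_2: rank ker ∂_2 − rank ∂_3 = (6 − 6) − 0 = 0, and there is no ∂_3, so H_2 = 0.

As a check, the Euler characteristic is 8 − 14 + 6 = 0, which agrees with 1 − 1 + 0 = 0.

H_0 ≅ Z,  H_1 ≅ Z,  H_2 = 0.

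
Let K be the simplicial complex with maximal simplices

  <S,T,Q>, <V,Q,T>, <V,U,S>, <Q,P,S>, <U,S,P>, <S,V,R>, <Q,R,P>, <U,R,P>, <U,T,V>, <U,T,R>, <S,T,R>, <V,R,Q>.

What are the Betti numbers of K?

b_0 = 1, b_1 = 0, b_2 = 0.

Order the vertices as P < Q < R < S < T < U < V. Listing each simplex with vertices in this order, K has dimension 2 with simplices:

  0-simplices (7): P, Q, R, S, T, U, V
  1-simplices (18): PQ, PR, PS, PU, QR, QS, QT, QV, RS, RT, RU, RV, ST, SU, SV, TU, TV, UV
  2-simplices (12): PQR, PQS, PRU, PSU, QRV, QST, QTV, RST, RSV, RTU, SUV, TUV

giving chain groups C_0 ≅ Z^7, C_1 ≅ Z^18, C_2 ≅ Z^12.

The boundary map ∂_1: C_1 → C_0 sends each edge [p,q] (with p < q) to q − p. For instance
  ∂UV = V − U.
The 7×18 boundary matrix has rank 6 and Smith normal form diag(1,1,1,1,1,1).

∂_2: C_2 → C_1 sends each 2-simplex [p,q,r] to [q,r] − [p,r] + [p,q]. For instance
  ∂RST = ST − RT + RS,
  ∂QST = ST − QT + QS.
The resulting 18×12 matrix has rank 12, and its Smith normal form has invariant factors (1,1,1,1,1,1,1,1,1,1,1,2).

From H_k ≅ ker(∂_k) / im(∂_{k+1}) we obtain:

  H_0: rank C_0 − rank ∂_1 = 7 − 6 = 1, and the invariant factors of ∂_1 are all 1, so H_0 ≅ Z.
  H_1: rank ker ∂_1 − rank ∂_2 = (18 − 6) − 12 = 0, and ∂_2 has invariant factor 2 > 1, so H_1 ≅ Z/2.
  H_2: rank ker ∂_2 − rank ∂_3 = (12 − 12) − 0 = 0, and there is no ∂_3, so H_2 ≅ 0.

(K is a triangulation of the real projective plane RP^2.)

Hence the Betti numbers are b_0 = 1, b_1 = 0, b_2 = 0.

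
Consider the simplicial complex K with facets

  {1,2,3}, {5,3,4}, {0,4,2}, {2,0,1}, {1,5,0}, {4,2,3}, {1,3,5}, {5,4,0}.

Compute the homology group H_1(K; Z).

H_1 = 0.

K has 6 vertices, 12 edges, 8 triangles.
rank ∂_1 = 5, rank ∂_2 = 7 ⇒ b_1 = 12 − 5 − 7 = 0; all invariant factors of ∂_2 are 1 so no torsion. So H_1 = 0.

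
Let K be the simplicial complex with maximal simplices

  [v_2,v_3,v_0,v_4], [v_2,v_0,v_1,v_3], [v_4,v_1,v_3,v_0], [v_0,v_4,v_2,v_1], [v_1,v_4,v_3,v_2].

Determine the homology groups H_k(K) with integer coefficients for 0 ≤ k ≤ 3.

H_0 = Z,  H_1 = 0,  H_2 = 0,  H_3 = Z.

K has 5 vertices, 10 edges, 10 triangles, 5 3-simplices.
rank ∂_0 = 0, rank ∂_1 = 4 ⇒ b_0 = 5 − 0 − 4 = 1; all invariant factors of ∂_1 are 1 so no torsion. So H_0 = Z.
rank ∂_1 = 4, rank ∂_2 = 6 ⇒ b_1 = 10 − 4 − 6 = 0; all invariant factors of ∂_2 are 1 so no torsion. So H_1 = 0.
rank ∂_2 = 6, rank ∂_3 = 4 ⇒ b_2 = 10 − 6 − 4 = 0; all invariant factors of ∂_3 are 1 so no torsion. So H_2 = 0.
rank ∂_3 = 4, rank ∂_4 = 0 ⇒ b_3 = 5 − 4 − 0 = 1. So H_3 = Z.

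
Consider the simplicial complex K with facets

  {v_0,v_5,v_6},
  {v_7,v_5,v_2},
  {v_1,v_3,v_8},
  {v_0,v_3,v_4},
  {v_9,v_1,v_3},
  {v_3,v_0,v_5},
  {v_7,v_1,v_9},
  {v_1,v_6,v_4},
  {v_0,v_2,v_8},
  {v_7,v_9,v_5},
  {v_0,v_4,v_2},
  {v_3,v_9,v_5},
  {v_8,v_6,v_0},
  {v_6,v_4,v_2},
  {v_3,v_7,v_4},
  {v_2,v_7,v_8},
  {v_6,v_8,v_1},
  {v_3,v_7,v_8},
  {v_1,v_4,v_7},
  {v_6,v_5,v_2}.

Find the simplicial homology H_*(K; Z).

K has 10 vertices, 30 edges, 20 triangles.
rank ∂_0 = 0, rank ∂_1 = 9 ⇒ b_0 = 10 − 0 − 9 = 1; all invariant factors of ∂_1 are 1 so no torsion. So H_0 ≅ Z.
rank ∂_1 = 9, rank ∂_2 = 20 ⇒ b_1 = 30 − 9 − 20 = 1; ∂_2 has invariant factor(s) [2] giving torsion. So H_1 ≅ Z ⊕ Z/2.
rank ∂_2 = 20, rank ∂_3 = 0 ⇒ b_2 = 20 − 20 − 0 = 0. So H_2 ≅ 0.

H_0 = Z,  H_1 = Z ⊕ Z/2,  H_2 = 0.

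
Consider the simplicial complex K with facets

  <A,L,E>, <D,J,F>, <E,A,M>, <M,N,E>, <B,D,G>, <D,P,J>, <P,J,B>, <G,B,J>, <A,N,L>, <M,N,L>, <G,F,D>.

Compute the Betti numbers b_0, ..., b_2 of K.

b_0 = 2, b_1 = 2, b_2 = 0.

Order the vertices as A < B < D < E < F < G < J < L < M < N < P. Listing each simplex with vertices in this order, K has dimension 2 with simplices:

  0-simplices (11): A, B, D, E, F, G, J, L, M, N, P
  1-simplices (22): AE, AL, AM, AN, BD, BG, BJ, BP, DF, DG, DJ, DP, EL, EM, EN, FG, FJ, GJ, JP, LM, LN, MN
  2-simplices (11): AEL, AEM, ALN, BDG, BGJ, BJP, DFG, DFJ, DJP, EMN, LMN

giving chain groups C_0 ≅ Z^11, C_1 ≅ Z^22, C_2 ≅ Z^11.

The boundary map ∂_1: C_1 → C_0 maps an edge to its endpoints' difference, ∂[p,q] = q − p. For instance
  ∂GJ = J − G.
This gives a 11×22 integer matrix of rank 9; reducing to Smith normal form yields diagonal entries (1,1,1,1,1,1,1,1,1).

Boundary ∂_2: C_2 → C_1 sends each 2-simplex [p,q,r] to [q,r] − [p,r] + [p,q]. For instance
  ∂LMN = MN − LN + LM,
  ∂DJP = JP − DP + DJ.
The 22×11 boundary matrix has rank 11 and Smith normal form diag(1,1,1,1,1,1,1,1,1,1,1).

Computing H_k = (kernel of ∂_k) / (image of ∂_{k+1}):

  H_0: rank C_0 − rank ∂_1 = 11 − 9 = 2, and the invariant factors of ∂_1 are all 1, so H_0 ≅ Z^2.
  H_1: rank ker ∂_1 − rank ∂_2 = (22 − 9) − 11 = 2, and the invariant factors of ∂_2 are all 1, so H_1 ≅ Z^2.
  H_2: rank ker ∂_2 − rank ∂_3 = (11 − 11) − 0 = 0, and there is no ∂_3, so H_2 ≅ 0.

As a check, the Euler characteristic is 11 − 22 + 11 = 0, which agrees with 2 − 2 + 0 = 0.
(K is a triangulation of the disjoint union of the Möbius band and the cylinder S^1 x I.)

Hence the Betti numbers are b_0 = 2, b_1 = 2, b_2 = 0.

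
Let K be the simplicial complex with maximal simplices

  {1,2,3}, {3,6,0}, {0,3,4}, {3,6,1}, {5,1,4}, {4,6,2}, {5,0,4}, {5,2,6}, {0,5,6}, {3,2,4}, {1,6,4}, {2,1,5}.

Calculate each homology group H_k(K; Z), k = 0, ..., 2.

H_0 ≅ Z,  H_1 ≅ Z/2,  H_2 = 0.

We work with the vertex ordering 0 < 1 < 2 < 3 < 4 < 5 < 6. The simplices of K, each written with vertices in increasing order, are:

  0-simplices (7): [0], [1], [2], [3], [4], [5], [6]
  1-simplices (18): [0,3], [0,4], [0,5], [0,6], [1,2], [1,3], [1,4], [1,5], [1,6], [2,3], [2,4], [2,5], [2,6], [3,4], [3,6], [4,5], [4,6], [5,6]
  2-simplices (12): [0,3,4], [0,3,6], [0,4,5], [0,5,6], [1,2,3], [1,2,5], [1,3,6], [1,4,5], [1,4,6], [2,3,4], [2,4,6], [2,5,6]

Hence C_0 ≅ Z^7, C_1 ≅ Z^18, C_2 ≅ Z^12.

The boundary map ∂_1: C_1 → C_0 is given by ∂[p,q] = [q] − [p]. For instance
  ∂[0,4] = [4] − [0].
This gives a 7×18 integer matrix of rank 6; reducing to Smith normal form yields diagonal entries (1,1,1,1,1,1).

The boundary map ∂_2: C_2 → C_1 acts by ∂[p,q,r] = [q,r] − [p,r] + [p,q]. For instance
  ∂[0,4,5] = [4,5] − [0,5] + [0,4],
  ∂[1,2,3] = [2,3] − [1,3] + [1,2].
The 18×12 boundary matrix has rank 12 and Smith normal form diag(1,1,1,1,1,1,1,1,1,1,1,2).

From H_k ≅ ker(∂_k) / im(∂_{k+1}) we obtain:

  H_0: rank C_0 − rank ∂_1 = 7 − 6 = 1, and the invariant factors of ∂_1 are all 1, so H_0 = Z.
  H_1: rank ker ∂_1 − rank ∂_2 = (18 − 6) − 12 = 0, and ∂_2 has invariant factor 2 > 1, so H_1 = Z/2.
  H_2: rank ker ∂_2 − rank ∂_3 = (12 − 12) − 0 = 0, and there is no ∂_3, so H_2 = 0.

(K is a triangulation of the real projective plane RP^2.)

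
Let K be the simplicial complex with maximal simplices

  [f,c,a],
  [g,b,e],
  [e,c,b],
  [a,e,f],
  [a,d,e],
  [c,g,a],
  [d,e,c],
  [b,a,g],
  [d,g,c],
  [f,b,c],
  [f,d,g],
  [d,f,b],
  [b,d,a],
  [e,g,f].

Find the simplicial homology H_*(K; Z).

H_0 = Z,  H_1 = Z^2,  H_2 = Z.

Take the total order a < b < c < d < e < f < g on the vertex set. Then K (dimension 2) consists of the simplices:

  0-simplices (7): a, b, c, d, e, f, g
  1-simplices (21): ab, ac, ad, ae, af, ag, bc, bd, be, bf, bg, cd, ce, cf, cg, de, df, dg, ef, eg, fg
  2-simplices (14): abd, abg, acf, acg, ade, aef, bce, bcf, bdf, beg, cde, cdg, dfg, efg

so the chain groups are C_0 ≅ Z^7, C_1 ≅ Z^21, C_2 ≅ Z^14.

The boundary map ∂_1: C_1 → C_0 is given by ∂[p,q] = [q] − [p]. For instance
  ∂bg = g − b.
This gives a 7×21 integer matrix of rank 6; reducing to Smith normal form yields diagonal entries (1,1,1,1,1,1).

The boundary map ∂_2: C_2 → C_1 maps a triangle to the signed sum of its edges. For instance
  ∂dfg = fg − dg + df,
  ∂acg = cg − ag + ac.
The 21×14 boundary matrix has rank 13 and Smith normal form diag(1,1,1,1,1,1,1,1,1,1,1,1,1).

From H_k ≅ ker(∂_k) / im(∂_{k+1}) we obtain:

  H_0: rank C_0 − rank ∂_1 = 7 − 6 = 1, and the invariant factors of ∂_1 are all 1, so H_0 ≅ Z.
  H_1: rank ker ∂_1 − rank ∂_2 = (21 − 6) − 13 = 2, and the invariant factors of ∂_2 are all 1, so H_1 ≅ Z^2.
  H_2: rank ker ∂_2 − rank ∂_3 = (14 − 13) − 0 = 1, and there is no ∂_3, so H_2 ≅ Z.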